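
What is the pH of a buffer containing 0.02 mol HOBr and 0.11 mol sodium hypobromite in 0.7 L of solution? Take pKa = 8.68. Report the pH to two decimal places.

pH = pKa + log([A⁻]/[HA]) = 8.68 + log(0.11/0.02)
pH = 8.68 + (+0.740) = 9.42

pH = 9.42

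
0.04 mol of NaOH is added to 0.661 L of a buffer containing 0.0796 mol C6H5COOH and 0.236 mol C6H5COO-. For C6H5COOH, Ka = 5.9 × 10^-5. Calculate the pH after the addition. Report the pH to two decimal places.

pH = 5.07

OH- converts C6H5COOH to C6H5COO-: C6H5COOH → 0.0396 mol, C6H5COO- → 0.276 mol.
pKa = −log(5.9 × 10^-5) = 4.229
pH = pKa + log(n_C6H5COO-/n_C6H5COOH) = 4.229 + log(0.276/0.0396) = 4.229 + (+0.843)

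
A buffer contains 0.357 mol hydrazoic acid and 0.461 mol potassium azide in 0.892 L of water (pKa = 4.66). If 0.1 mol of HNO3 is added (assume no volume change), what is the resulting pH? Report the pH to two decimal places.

After neutralization: n(HN3) = 0.457 mol, n(N3-) = 0.361 mol.
pH = pKa + log([A⁻]/[HA]) = 4.66 + log(0.361/0.457) = 4.66 -0.102

pH = 4.56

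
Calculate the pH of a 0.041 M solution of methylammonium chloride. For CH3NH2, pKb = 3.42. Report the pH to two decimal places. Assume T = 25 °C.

CH3NH3+ is the conjugate acid of the weak base CH3NH2.
Kb = 10^(−3.42) = 3.80 × 10^-4
Ka = Kw/Kb = 1.0×10^-14 / 3.80 × 10^-4 = 2.63 × 10^-11
Ka = [H+]²/(0.041 − [H+]) = 2.63 × 10^-11
Assume [H+] ≪ 0.041: [H+] ≈ √(2.63 × 10^-11 × 0.041) = 1.04 × 10^-6 M
([H+]/C₀ = 0.0025% < 5%, so the approximation holds.)
pH = −log(1.04 × 10^-6) = 5.98

pH = 5.98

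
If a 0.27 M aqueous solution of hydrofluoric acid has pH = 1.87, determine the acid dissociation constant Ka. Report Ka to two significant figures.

[H+] = 10^(-1.87) = 1.35 × 10^-2 M
At equilibrium [HA] = 0.27 − 1.35 × 10^-2 = 2.57 × 10^-1 M
Ka = [H+][A-]/[HA] = (1.35 × 10^-2)² / 2.57 × 10^-1 = 7.1 × 10^-4

Ka = 7.1 × 10^-4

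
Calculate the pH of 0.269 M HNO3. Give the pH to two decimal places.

HNO3 is a strong acid and dissociates completely, so [H+] = 0.269 M.
pH = -log(0.269) = 0.57

pH = 0.57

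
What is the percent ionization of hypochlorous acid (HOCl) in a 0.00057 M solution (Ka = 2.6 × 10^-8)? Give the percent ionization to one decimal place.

0.7%

HOCl ⇌ OCl- + H+; let x = [H+] at equilibrium.
x ≈ √(Ka·C₀) = √(2.6 × 10^-8 × 0.00057) = 3.85 × 10^-6 M
Fraction ionized = 3.85 × 10^-6 / 0.00057 = 0.0068 → 0.7%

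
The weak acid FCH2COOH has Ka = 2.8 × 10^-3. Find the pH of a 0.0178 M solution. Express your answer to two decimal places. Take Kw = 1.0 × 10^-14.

FCH2COOH ⇌ FCH2COO- + H+
Ka = x²/(0.0178 − x) = 2.8 × 10^-3
The 5% rule fails; solving x² + Ka·x − Ka·C₀ = 0 exactly:
x = [−0.0028 + √(0.0028² + 0.000199)]/2 = 5.80 × 10^-3 M
pH = −log[H+] = −log(5.80 × 10^-3) = 2.24

pH = 2.24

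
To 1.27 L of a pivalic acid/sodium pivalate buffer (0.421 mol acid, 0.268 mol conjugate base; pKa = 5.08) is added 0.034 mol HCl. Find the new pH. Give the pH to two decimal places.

pH = 4.79

After neutralization: n((CH3)3CCOOH) = 0.455 mol, n((CH3)3CCOO-) = 0.234 mol.
pH = pKa + log(n_(CH3)3CCOO-/n_(CH3)3CCOOH) = 5.08 + log(0.234/0.455) = 5.08 + (-0.289)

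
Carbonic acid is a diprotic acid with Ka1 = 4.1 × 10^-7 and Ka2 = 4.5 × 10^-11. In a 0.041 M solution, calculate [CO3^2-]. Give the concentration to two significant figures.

First ionization gives [H+] ≈ [HCO3-] = 1.30 × 10^-4 M.
Second step: Ka2 = [H+][CO3^2-]/[HCO3-] ≈ [CO3^2-] (since [H+] ≈ [HCO3-]).
So [CO3^2-] ≈ Ka2.

4.5 × 10^-11 M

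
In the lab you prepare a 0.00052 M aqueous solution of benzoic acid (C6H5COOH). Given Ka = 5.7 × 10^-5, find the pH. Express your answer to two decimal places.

C6H5COOH ⇌ C6H5COO- + H+
From the ICE table, Ka = x²/(0.00052 − x) = 5.7 × 10^-5.
x is not negligible relative to C₀; solve x² + 5.7e-05·x − 2.96e-08 = 0.
x = (−Ka + √(Ka² + 4·Ka·C₀))/2 = 1.46 × 10^-4 M
pH = −log[H+] = −log(1.46 × 10^-4) = 3.84

pH = 3.84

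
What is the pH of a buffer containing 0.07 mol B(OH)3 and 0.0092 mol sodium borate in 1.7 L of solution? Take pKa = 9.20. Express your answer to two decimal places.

pH = pKa + log([A⁻]/[HA]) = 9.20 + log(0.0092/0.07)
pH = 9.20 + (-0.881) = 8.32

pH = 8.32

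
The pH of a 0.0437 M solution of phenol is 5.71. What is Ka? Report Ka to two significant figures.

[H+] = 10^(-5.71) = 1.95 × 10^-6 M
At equilibrium [HA] = 0.0437 − 1.95 × 10^-6 = 4.37 × 10^-2 M
Ka = [H+][A-]/[HA] = (1.95 × 10^-6)² / 4.37 × 10^-2 = 8.7 × 10^-11

Ka = 8.7 × 10^-11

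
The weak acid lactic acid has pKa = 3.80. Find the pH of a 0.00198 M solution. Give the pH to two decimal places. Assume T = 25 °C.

pH = 3.31

CH3CH(OH)COOH ⇌ CH3CH(OH)COO- + H+
Ka = 10^(−3.80) = 1.58 × 10^-4
Let x = [H+] at equilibrium. Ka = x²/(0.00198 − x).
The 5% rule fails; solving x² + Ka·x − Ka·C₀ = 0 exactly:
x = (−Ka + √(Ka² + 4·Ka·C₀))/2 = 4.86 × 10^-4 M
pH = −log(4.86 × 10^-4) = 3.31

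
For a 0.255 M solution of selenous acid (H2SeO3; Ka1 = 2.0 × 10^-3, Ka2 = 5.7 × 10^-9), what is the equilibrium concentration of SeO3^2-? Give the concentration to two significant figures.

5.7 × 10^-9 M

First ionization gives [H+] ≈ [HSeO3-] = 2.16 × 10^-2 M.
Second step: Ka2 = [H+][SeO3^2-]/[HSeO3-] ≈ [SeO3^2-] (since [H+] ≈ [HSeO3-]).
So [SeO3^2-] ≈ Ka2.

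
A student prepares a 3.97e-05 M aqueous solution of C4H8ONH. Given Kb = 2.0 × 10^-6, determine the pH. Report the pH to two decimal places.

C4H8ONH + H2O ⇌ C4H8ONH2+ + OH-
From the ICE table, Kb = [OH-]²/(3.97e-05 − [OH-]) = 2.0 × 10^-6.
Here C₀/Kb ≈ 19.9, so the small-[OH-] approximation fails. Use the quadratic:
[OH-] = [−2e-06 + √(2e-06² + 3.18e-10)]/2 = 7.97 × 10^-6 M
pOH = 5.10, so pH = 14.00 − pOH = 8.90

pH = 8.90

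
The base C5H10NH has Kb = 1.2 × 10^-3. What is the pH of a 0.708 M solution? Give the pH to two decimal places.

C5H10NH + H2O ⇌ C5H10NH2+ + OH-
Kb = [OH-]²/(0.708 − [OH-]) = 1.2 × 10^-3
Neglecting [OH-] in the denominator: [OH-] = √(1.2 × 10^-3 × 0.708) = 2.91 × 10^-2 M
pOH = −log(2.91 × 10^-2) = 1.54; pH = 14.00 − 1.54 = 12.46

pH = 12.46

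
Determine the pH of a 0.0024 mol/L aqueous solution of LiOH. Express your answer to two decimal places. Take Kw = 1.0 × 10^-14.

pH = 11.38

LiOH is a strong base; [OH-] = 0.0024 M.
pOH = -log(0.0024) = 2.62
pH = 14.00 - 2.62 = 11.38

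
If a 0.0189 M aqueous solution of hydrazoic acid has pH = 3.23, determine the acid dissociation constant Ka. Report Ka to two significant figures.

[H+] = 10^(-3.23) = 5.89 × 10^-4 M
At equilibrium [HA] = 0.0189 − 5.89 × 10^-4 = 1.83 × 10^-2 M
Ka = [H+][A-]/[HA] = (5.89 × 10^-4)² / 1.83 × 10^-2 = 1.9 × 10^-5

Ka = 1.9 × 10^-5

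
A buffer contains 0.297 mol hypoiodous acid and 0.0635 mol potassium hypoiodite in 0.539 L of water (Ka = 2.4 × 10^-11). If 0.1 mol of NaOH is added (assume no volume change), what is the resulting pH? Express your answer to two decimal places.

pH = 10.54

After neutralization: n(HOI) = 0.197 mol, n(OI-) = 0.164 mol.
pKa = −log(2.4 × 10^-11) = 10.620
pH = pKa + log(n_OI-/n_HOI) = 10.620 + log(0.164/0.197) = 10.620 + (-0.080)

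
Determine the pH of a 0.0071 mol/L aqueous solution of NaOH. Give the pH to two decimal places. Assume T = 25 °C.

NaOH is a strong base; [OH-] = 0.0071 M.
pOH = -log(0.0071) = 2.15
pH = 14.00 - 2.15 = 11.85

pH = 11.85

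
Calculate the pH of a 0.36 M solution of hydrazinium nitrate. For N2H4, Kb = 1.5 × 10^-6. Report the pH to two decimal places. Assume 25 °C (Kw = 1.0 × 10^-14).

N2H5+ is the conjugate acid of the weak base N2H4.
Ka = Kw/Kb = 1.0×10^-14 / 1.5 × 10^-6 = 6.67 × 10^-9
From the ICE table, Ka = [H+]²/(0.36 − [H+]) = 6.67 × 10^-9.
Neglecting [H+] in the denominator: [H+] = √(6.67 × 10^-9 × 0.36) = 4.90 × 10^-5 M
([H+]/C₀ = 0.014% < 5%, so the approximation holds.)
pH = −log[H+] = −log(4.90 × 10^-5) = 4.31

pH = 4.31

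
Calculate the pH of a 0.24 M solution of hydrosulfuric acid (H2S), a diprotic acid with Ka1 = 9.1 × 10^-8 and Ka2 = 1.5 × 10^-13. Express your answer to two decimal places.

pH = 3.83

Since Ka1 ≫ Ka2, the first ionization dominates [H+].
Ka1 = x²/(0.24 − x) = 9.1 × 10^-8
x ≈ √(9.1 × 10^-8 × 0.24) = 1.48 × 10^-4 M
pH = −log(1.48 × 10^-4) = 3.83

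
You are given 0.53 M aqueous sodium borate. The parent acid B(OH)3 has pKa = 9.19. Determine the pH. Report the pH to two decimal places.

B(OH)4- is the conjugate base of the weak acid B(OH)3.
Ka = 10^(−9.19) = 6.46 × 10^-10
Kb = Kw/Ka = 1.0×10^-14 / 6.46 × 10^-10 = 1.55 × 10^-5
Kb = [OH-]²/(0.53 − [OH-]) = 1.55 × 10^-5
Assume [OH-] ≪ 0.53: [OH-] ≈ √(1.55 × 10^-5 × 0.53) = 2.87 × 10^-3 M
([OH-]/C₀ = 0.54% < 5%, so the approximation holds.)
pOH = 2.54, so pH = 14.00 − pOH = 11.46

pH = 11.46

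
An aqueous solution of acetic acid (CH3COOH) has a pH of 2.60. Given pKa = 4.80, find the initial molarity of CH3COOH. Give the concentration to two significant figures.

C₀ = 4.0 × 10^-1 M

[H+] = 10^(-2.60) = 2.51 × 10^-3 M = x
Ka = 10^(−4.80) = 1.58 × 10^-5
Ka = x²/(C₀ − x) ⇒ C₀ = x + x²/Ka
C₀ = 2.51 × 10^-3 + (2.51 × 10^-3)²/(1.58 × 10^-5) = 4.01 × 10^-1 M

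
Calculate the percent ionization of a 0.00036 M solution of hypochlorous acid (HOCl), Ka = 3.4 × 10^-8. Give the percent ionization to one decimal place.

HOCl ⇌ OCl- + H+; let x = [H+] at equilibrium.
x ≈ √(Ka·C₀) = √(3.4 × 10^-8 × 0.00036) = 3.50 × 10^-6 M
Fraction ionized = 3.50 × 10^-6 / 0.00036 = 0.0097 → 1.0%

1.0%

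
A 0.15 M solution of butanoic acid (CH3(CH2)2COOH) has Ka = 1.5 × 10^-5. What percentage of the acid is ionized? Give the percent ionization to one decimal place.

1.0%

CH3(CH2)2COOH ⇌ CH3(CH2)2COO- + H+; let x = [H+] at equilibrium.
x ≈ √(Ka·C₀) = √(1.5 × 10^-5 × 0.15) = 1.50 × 10^-3 M
% ionization = x/C₀ × 100% = 1.50 × 10^-3/0.15 × 100% = 1.0%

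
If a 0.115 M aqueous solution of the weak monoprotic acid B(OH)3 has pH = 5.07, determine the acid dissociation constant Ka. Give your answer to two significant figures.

[H+] = 10^(-5.07) = 8.51 × 10^-6 M
At equilibrium [HA] = 0.115 − 8.51 × 10^-6 = 1.15 × 10^-1 M
Ka = [H+][A-]/[HA] = (8.51 × 10^-6)² / 1.15 × 10^-1 = 6.3 × 10^-10

Ka = 6.3 × 10^-10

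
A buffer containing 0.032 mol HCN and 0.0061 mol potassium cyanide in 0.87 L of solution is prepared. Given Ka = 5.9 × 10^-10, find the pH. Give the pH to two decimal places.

pH = 8.51

pKa = −log(5.9 × 10^-10) = 9.229
Using pH = pKa + log([base]/[acid]) with [base]/[acid] = 0.0061/0.032:
pH = 9.229 + (-0.720) = 8.51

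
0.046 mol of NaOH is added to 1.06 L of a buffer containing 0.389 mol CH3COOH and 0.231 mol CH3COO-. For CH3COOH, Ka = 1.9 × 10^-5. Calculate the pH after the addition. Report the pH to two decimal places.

pH = 4.63

OH- converts CH3COOH to CH3COO-: CH3COOH → 0.343 mol, CH3COO- → 0.277 mol.
pKa = −log(1.9 × 10^-5) = 4.721
pH = pKa + log(n_CH3COO-/n_CH3COOH) = 4.721 + log(0.277/0.343) = 4.721 + (-0.093)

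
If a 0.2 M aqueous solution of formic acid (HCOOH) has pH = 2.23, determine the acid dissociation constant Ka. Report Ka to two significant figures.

Ka = 1.8 × 10^-4

[H+] = 10^(-2.23) = 5.89 × 10^-3 M
At equilibrium [HA] = 0.2 − 5.89 × 10^-3 = 1.94 × 10^-1 M
Ka = [H+][A-]/[HA] = (5.89 × 10^-3)² / 1.94 × 10^-1 = 1.8 × 10^-4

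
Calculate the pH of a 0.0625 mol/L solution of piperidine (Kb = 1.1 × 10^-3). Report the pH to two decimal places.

pH = 11.89

C5H10NH + H2O ⇌ C5H10NH2+ + OH-
Let x = [OH-] at equilibrium. Kb = x²/(0.0625 − x).
Here C₀/Kb ≈ 56.8, so the small-x approximation fails. Use the quadratic:
x = (−Kb + √(Kb² + 4·Kb·C₀))/2 = 7.76 × 10^-3 M
pOH = 2.11, so pH = 14.00 − pOH = 11.89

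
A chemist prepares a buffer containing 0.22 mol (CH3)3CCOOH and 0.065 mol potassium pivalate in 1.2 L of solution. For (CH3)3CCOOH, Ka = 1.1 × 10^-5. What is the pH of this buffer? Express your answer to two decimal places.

pKa = −log(1.1 × 10^-5) = 4.959
Using pH = pKa + log([base]/[acid]) with [base]/[acid] = 0.065/0.22:
pH = 4.959 + (-0.530) = 4.43

pH = 4.43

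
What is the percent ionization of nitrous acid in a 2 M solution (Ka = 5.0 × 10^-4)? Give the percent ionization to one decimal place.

HNO2 ⇌ NO2- + H+; let x = [H+] at equilibrium.
x ≈ √(Ka·C₀) = √(5.0 × 10^-4 × 2) = 3.16 × 10^-2 M
% ionization = x/C₀ × 100% = 3.16 × 10^-2/2 × 100% = 1.6%

1.6%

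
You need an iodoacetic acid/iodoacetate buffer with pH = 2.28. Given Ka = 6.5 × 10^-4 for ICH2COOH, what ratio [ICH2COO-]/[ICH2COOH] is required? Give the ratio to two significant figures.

ratio = 0.12

pKa = -log(6.5 × 10^-4) = 3.187
pH = pKa + log(r) ⇒ log(r) = 2.28 − 3.187 = -0.907
r = [ICH2COO-]/[ICH2COOH] = 10^(-0.907) = 0.124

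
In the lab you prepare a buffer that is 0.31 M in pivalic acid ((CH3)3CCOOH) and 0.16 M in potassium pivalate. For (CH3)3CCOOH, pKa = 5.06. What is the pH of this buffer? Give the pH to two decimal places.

pH = pKa + log([A⁻]/[HA]) = 5.06 + log(0.16/0.31)
pH = 5.06 + (-0.287) = 4.77

pH = 4.77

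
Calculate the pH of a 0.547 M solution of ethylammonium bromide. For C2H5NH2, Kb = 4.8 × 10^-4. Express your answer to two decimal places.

C2H5NH3+ is the conjugate acid of the weak base C2H5NH2.
Ka = Kw/Kb = 1.0×10^-14 / 4.8 × 10^-4 = 2.08 × 10^-11
Ka = [H+]²/(0.547 − [H+]) = 2.08 × 10^-11
Since Ka ≪ C₀, [H+] ≈ √(Ka·C₀) = 3.37 × 10^-6 M.
Check: 0.00062% ionized — well under 5%, approximation valid.
pH = −log(3.37 × 10^-6) = 5.47

pH = 5.47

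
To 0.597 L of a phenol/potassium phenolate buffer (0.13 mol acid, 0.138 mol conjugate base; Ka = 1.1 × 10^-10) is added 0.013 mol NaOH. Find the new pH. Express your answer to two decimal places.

After neutralization: n(C6H5OH) = 0.117 mol, n(C6H5O-) = 0.151 mol.
pKa = −log(1.1 × 10^-10) = 9.959
pH = pKa + log([A⁻]/[HA]) = 9.959 + log(0.151/0.117) = 9.959 +0.111

pH = 10.07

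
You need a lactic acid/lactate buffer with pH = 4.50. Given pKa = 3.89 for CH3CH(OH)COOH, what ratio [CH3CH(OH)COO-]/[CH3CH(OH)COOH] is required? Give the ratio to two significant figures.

ratio = 4.1

pH = pKa + log(r) ⇒ log(r) = 4.50 − 3.89 = +0.61
r = [CH3CH(OH)COO-]/[CH3CH(OH)COOH] = 10^(+0.61) = 4.07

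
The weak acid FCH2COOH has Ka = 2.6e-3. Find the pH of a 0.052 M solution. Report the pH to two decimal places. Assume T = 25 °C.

FCH2COOH ⇌ FCH2COO- + H+
From the ICE table, Ka = x²/(0.052 − x) = 2.6 × 10^-3.
The 5% rule fails; solving x² + Ka·x − Ka·C₀ = 0 exactly:
x = (−Ka + √(Ka² + 4·Ka·C₀))/2 = 1.04 × 10^-2 M
pH = −log[H+] = −log(1.04 × 10^-2) = 1.98

pH = 1.98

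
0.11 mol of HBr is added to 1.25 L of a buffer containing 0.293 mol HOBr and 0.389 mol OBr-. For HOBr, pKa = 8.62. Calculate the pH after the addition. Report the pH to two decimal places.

Added H+ converts OBr- to HOBr: HOBr → 0.403 mol, OBr- → 0.279 mol.
pH = pKa + log(n_OBr-/n_HOBr) = 8.62 + log(0.279/0.403) = 8.62 + (-0.160)

pH = 8.46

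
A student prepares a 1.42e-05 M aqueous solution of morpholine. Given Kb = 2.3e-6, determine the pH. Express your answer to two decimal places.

pH = 8.67

C4H8ONH + H2O ⇌ C4H8ONH2+ + OH-
Kb = [OH-]²/(1.42e-05 − [OH-]) = 2.3 × 10^-6
The 5% rule fails; solving [OH-]² + Kb·[OH-] − Kb·C₀ = 0 exactly:
[OH-] = [−2.3e-06 + √(2.3e-06² + 1.31e-10)]/2 = 4.68 × 10^-6 M
pOH = 5.33, so pH = 14.00 − pOH = 8.67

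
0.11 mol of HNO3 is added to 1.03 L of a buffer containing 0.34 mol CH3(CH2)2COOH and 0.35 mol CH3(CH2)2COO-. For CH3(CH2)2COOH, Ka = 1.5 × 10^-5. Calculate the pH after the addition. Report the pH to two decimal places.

pH = 4.55

After neutralization: n(CH3(CH2)2COOH) = 0.45 mol, n(CH3(CH2)2COO-) = 0.24 mol.
pKa = −log(1.5 × 10^-5) = 4.824
pH = pKa + log([A⁻]/[HA]) = 4.824 + log(0.24/0.45) = 4.824 -0.273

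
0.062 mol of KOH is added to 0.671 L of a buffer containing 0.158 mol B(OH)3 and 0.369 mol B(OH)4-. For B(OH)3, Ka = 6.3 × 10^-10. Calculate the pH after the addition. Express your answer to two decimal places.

After neutralization: n(B(OH)3) = 0.096 mol, n(B(OH)4-) = 0.431 mol.
pKa = −log(6.3 × 10^-10) = 9.201
pH = pKa + log([A⁻]/[HA]) = 9.201 + log(0.431/0.096) = 9.201 +0.652

pH = 9.85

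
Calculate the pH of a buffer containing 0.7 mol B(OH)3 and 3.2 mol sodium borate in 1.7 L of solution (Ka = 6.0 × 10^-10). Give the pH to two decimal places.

pKa = −log(6.0 × 10^-10) = 9.222
Using pH = pKa + log([base]/[acid]) with [base]/[acid] = 3.2/0.7:
pH = 9.222 + (+0.660) = 9.88

pH = 9.88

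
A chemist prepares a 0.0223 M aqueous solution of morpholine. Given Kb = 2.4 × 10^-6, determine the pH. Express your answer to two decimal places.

pH = 10.36

C4H8ONH + H2O ⇌ C4H8ONH2+ + OH-
Kb = x²/(0.0223 − x) = 2.4 × 10^-6
Since Kb ≪ C₀, x ≈ √(Kb·C₀) = 2.31 × 10^-4 M.
Check: 1% ionized — well under 5%, approximation valid.
pOH = 3.64, so pH = 14.00 − pOH = 10.36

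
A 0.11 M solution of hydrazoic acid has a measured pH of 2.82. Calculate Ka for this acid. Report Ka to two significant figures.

[H+] = 10^(-2.82) = 1.51 × 10^-3 M
At equilibrium [HA] = 0.11 − 1.51 × 10^-3 = 1.08 × 10^-1 M
Ka = [H+][A-]/[HA] = (1.51 × 10^-3)² / 1.08 × 10^-1 = 2.1 × 10^-5

Ka = 2.1 × 10^-5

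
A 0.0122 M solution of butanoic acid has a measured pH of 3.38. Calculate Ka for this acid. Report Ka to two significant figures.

Ka = 1.5 × 10^-5

[H+] = 10^(-3.38) = 4.17 × 10^-4 M
At equilibrium [HA] = 0.0122 − 4.17 × 10^-4 = 1.18 × 10^-2 M
Ka = [H+][A-]/[HA] = (4.17 × 10^-4)² / 1.18 × 10^-2 = 1.5 × 10^-5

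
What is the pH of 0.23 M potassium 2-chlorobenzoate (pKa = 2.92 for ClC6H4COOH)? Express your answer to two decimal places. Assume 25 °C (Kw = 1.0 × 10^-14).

pH = 8.14

ClC6H4COO- is the conjugate base of the weak acid ClC6H4COOH.
Ka = 10^(−2.92) = 1.20 × 10^-3
Kb = Kw/Ka = 1.0×10^-14 / 1.20 × 10^-3 = 8.33 × 10^-12
Let x = [OH-] at equilibrium. Kb = x²/(0.23 − x).
Neglecting x in the denominator: x = √(8.33 × 10^-12 × 0.23) = 1.38 × 10^-6 M
Check: 0.0006% ionized — well under 5%, approximation valid.
pOH = −log(1.38 × 10^-6) = 5.86; pH = 14.00 − 5.86 = 8.14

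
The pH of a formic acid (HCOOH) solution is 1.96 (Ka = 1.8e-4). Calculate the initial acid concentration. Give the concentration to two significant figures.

[H+] = 10^(-1.96) = 1.10 × 10^-2 M = x
Ka = x²/(C₀ − x) ⇒ C₀ = x + x²/Ka
C₀ = 1.10 × 10^-2 + (1.10 × 10^-2)²/(1.8 × 10^-4) = 6.83 × 10^-1 M

C₀ = 6.8 × 10^-1 M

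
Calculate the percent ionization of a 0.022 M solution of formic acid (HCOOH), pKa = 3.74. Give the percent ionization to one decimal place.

8.7%

HCOOH ⇌ HCOO- + H+; let x = [H+] at equilibrium.
Ka = 10^(−3.74) = 1.82 × 10^-4
Ka = x²/(C₀ − x); solving the quadratic gives x = 1.91 × 10^-3 M.
% ionization = x/C₀ × 100% = 1.91 × 10^-3/0.022 × 100% = 8.7%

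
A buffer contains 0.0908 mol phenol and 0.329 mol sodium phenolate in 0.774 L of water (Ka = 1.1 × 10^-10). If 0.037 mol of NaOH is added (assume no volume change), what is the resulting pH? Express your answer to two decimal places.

After neutralization: n(C6H5OH) = 0.0538 mol, n(C6H5O-) = 0.366 mol.
pKa = −log(1.1 × 10^-10) = 9.959
pH = pKa + log(n_C6H5O-/n_C6H5OH) = 9.959 + log(0.366/0.0538) = 9.959 + (+0.833)

pH = 10.79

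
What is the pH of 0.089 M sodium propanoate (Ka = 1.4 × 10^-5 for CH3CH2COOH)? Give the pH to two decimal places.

pH = 8.90

CH3CH2COO- is the conjugate base of the weak acid CH3CH2COOH.
Kb = Kw/Ka = 1.0×10^-14 / 1.4 × 10^-5 = 7.14 × 10^-10
From the ICE table, Kb = [OH-]²/(0.089 − [OH-]) = 7.14 × 10^-10.
Since Kb ≪ C₀, [OH-] ≈ √(Kb·C₀) = 7.97 × 10^-6 M.
([OH-]/C₀ = 0.009% < 5%, so the approximation holds.)
pOH = −log(7.97 × 10^-6) = 5.10; pH = 14.00 − 5.10 = 8.90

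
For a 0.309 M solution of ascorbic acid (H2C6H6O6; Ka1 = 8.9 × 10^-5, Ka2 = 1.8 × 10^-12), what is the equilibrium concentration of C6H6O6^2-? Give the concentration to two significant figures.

First ionization gives [H+] ≈ [HC6H6O6-] = 5.24 × 10^-3 M.
Second step: Ka2 = [H+][C6H6O6^2-]/[HC6H6O6-] ≈ [C6H6O6^2-] (since [H+] ≈ [HC6H6O6-]).
So [C6H6O6^2-] ≈ Ka2.

1.8 × 10^-12 M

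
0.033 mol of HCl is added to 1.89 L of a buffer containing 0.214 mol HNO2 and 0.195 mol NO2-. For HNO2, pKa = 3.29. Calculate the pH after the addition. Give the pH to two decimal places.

pH = 3.11

Added H+ converts NO2- to HNO2: HNO2 → 0.247 mol, NO2- → 0.162 mol.
pH = pKa + log([A⁻]/[HA]) = 3.29 + log(0.162/0.247) = 3.29 -0.183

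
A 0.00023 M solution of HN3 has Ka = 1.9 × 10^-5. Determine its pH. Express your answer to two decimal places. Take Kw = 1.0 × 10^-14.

HN3 ⇌ N3- + H+
From the ICE table, Ka = [H+]²/(0.00023 − [H+]) = 1.9 × 10^-5.
Here C₀/Ka ≈ 12.1, so the small-[H+] approximation fails. Use the quadratic:
[H+] = [−1.9e-05 + √(1.9e-05² + 1.75e-08)]/2 = 5.73 × 10^-5 M
pH = −log(5.73 × 10^-5) = 4.24

pH = 4.24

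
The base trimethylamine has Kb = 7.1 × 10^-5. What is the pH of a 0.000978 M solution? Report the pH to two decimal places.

(CH3)3N + H2O ⇌ (CH3)3NH+ + OH-
Kb = [OH-]²/(0.000978 − [OH-]) = 7.1 × 10^-5
The 5% rule fails; solving [OH-]² + Kb·[OH-] − Kb·C₀ = 0 exactly:
[OH-] = (−Kb + √(Kb² + 4·Kb·C₀))/2 = 2.30 × 10^-4 M
pOH = 3.64, so pH = 14.00 − pOH = 10.36

pH = 10.36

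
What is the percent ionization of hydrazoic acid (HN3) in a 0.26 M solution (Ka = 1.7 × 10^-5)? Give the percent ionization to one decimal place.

0.8%

HN3 ⇌ N3- + H+; let x = [H+] at equilibrium.
x ≈ √(Ka·C₀) = √(1.7 × 10^-5 × 0.26) = 2.10 × 10^-3 M
Fraction ionized = 2.10 × 10^-3 / 0.26 = 0.0081 → 0.8%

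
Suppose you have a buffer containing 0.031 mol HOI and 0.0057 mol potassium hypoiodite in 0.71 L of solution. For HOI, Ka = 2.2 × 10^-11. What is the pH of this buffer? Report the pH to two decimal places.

pKa = −log(2.2 × 10^-11) = 10.658
pH = pKa + log([A⁻]/[HA]) = 10.658 + log(0.0057/0.031)
pH = 10.658 + (-0.735) = 9.92

pH = 9.92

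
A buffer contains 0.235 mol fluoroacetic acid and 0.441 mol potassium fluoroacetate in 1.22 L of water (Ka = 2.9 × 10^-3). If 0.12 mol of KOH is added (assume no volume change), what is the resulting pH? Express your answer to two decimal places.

pH = 3.23

OH- converts FCH2COOH to FCH2COO-: FCH2COOH → 0.115 mol, FCH2COO- → 0.561 mol.
pKa = −log(2.9 × 10^-3) = 2.538
Henderson–Hasselbalch with mole ratio 0.561/0.115: pH = 2.538 + (+0.688)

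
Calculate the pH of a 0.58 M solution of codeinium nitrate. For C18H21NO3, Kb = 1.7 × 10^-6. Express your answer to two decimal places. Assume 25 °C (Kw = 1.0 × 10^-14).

pH = 4.23

C18H22NO3+ is the conjugate acid of the weak base C18H21NO3.
Ka = Kw/Kb = 1.0×10^-14 / 1.7 × 10^-6 = 5.88 × 10^-9
From the ICE table, Ka = [H+]²/(0.58 − [H+]) = 5.88 × 10^-9.
Assume [H+] ≪ 0.58: [H+] ≈ √(5.88 × 10^-9 × 0.58) = 5.84 × 10^-5 M
Check: 0.01% ionized — well under 5%, approximation valid.
pH = −log[H+] = −log(5.84 × 10^-5) = 4.23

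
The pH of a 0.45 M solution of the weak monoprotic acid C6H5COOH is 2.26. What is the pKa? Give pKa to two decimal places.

pKa = 4.17

[H+] = 10^(-2.26) = 5.50 × 10^-3 M
At equilibrium [HA] = 0.45 − 5.50 × 10^-3 = 4.45 × 10^-1 M
Ka = [H+][A-]/[HA] = (5.50 × 10^-3)² / 4.45 × 10^-1 = 6.80 × 10^-5
pKa = -log(6.80 × 10^-5) = 4.17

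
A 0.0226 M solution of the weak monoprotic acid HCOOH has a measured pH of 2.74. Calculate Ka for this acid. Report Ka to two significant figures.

[H+] = 10^(-2.74) = 1.82 × 10^-3 M
At equilibrium [HA] = 0.0226 − 1.82 × 10^-3 = 2.08 × 10^-2 M
Ka = [H+][A-]/[HA] = (1.82 × 10^-3)² / 2.08 × 10^-2 = 1.6 × 10^-4

Ka = 1.6 × 10^-4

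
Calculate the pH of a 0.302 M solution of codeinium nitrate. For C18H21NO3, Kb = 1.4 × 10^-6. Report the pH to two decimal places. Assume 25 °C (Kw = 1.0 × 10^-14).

C18H22NO3+ is the conjugate acid of the weak base C18H21NO3.
Ka = Kw/Kb = 1.0×10^-14 / 1.4 × 10^-6 = 7.14 × 10^-9
From the ICE table, Ka = x²/(0.302 − x) = 7.14 × 10^-9.
Since Ka ≪ C₀, x ≈ √(Ka·C₀) = 4.64 × 10^-5 M.
pH = −log(4.64 × 10^-5) = 4.33

pH = 4.33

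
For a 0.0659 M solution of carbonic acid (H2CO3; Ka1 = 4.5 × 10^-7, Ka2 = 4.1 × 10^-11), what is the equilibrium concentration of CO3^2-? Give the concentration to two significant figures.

4.1 × 10^-11 M

First ionization gives [H+] ≈ [HCO3-] = 1.72 × 10^-4 M.
Second step: Ka2 = [H+][CO3^2-]/[HCO3-] ≈ [CO3^2-] (since [H+] ≈ [HCO3-]).
So [CO3^2-] ≈ Ka2.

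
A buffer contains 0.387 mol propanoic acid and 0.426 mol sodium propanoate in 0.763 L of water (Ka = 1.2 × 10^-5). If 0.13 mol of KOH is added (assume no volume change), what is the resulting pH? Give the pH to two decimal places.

pH = 5.26

After neutralization: n(CH3CH2COOH) = 0.257 mol, n(CH3CH2COO-) = 0.556 mol.
pKa = −log(1.2 × 10^-5) = 4.921
pH = pKa + log([A⁻]/[HA]) = 4.921 + log(0.556/0.257) = 4.921 +0.335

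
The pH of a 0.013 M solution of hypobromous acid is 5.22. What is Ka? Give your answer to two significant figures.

[H+] = 10^(-5.22) = 6.03 × 10^-6 M
At equilibrium [HA] = 0.013 − 6.03 × 10^-6 = 1.30 × 10^-2 M
Ka = [H+][A-]/[HA] = (6.03 × 10^-6)² / 1.30 × 10^-2 = 2.8 × 10^-9

Ka = 2.8 × 10^-9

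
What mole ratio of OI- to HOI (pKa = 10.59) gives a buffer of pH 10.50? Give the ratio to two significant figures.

ratio = 0.81

pH = pKa + log(r) ⇒ log(r) = 10.50 − 10.59 = -0.09
r = [OI-]/[HOI] = 10^(-0.09) = 0.813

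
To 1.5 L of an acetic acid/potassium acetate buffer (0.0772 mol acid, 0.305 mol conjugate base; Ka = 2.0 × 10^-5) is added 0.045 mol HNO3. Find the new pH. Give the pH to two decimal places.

After neutralization: n(CH3COOH) = 0.122 mol, n(CH3COO-) = 0.26 mol.
pKa = −log(2.0 × 10^-5) = 4.699
Henderson–Hasselbalch with mole ratio 0.26/0.122: pH = 4.699 + (+0.329)

pH = 5.03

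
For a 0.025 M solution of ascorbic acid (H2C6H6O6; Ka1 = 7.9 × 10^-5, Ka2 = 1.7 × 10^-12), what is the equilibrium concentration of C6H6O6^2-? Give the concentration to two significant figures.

1.7 × 10^-12 M

First ionization gives [H+] ≈ [HC6H6O6-] = 1.37 × 10^-3 M.
Second step: Ka2 = [H+][C6H6O6^2-]/[HC6H6O6-] ≈ [C6H6O6^2-] (since [H+] ≈ [HC6H6O6-]).
So [C6H6O6^2-] ≈ Ka2.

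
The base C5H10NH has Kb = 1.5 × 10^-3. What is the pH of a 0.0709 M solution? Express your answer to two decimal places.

C5H10NH + H2O ⇌ C5H10NH2+ + OH-
From the ICE table, Kb = [OH-]²/(0.0709 − [OH-]) = 1.5 × 10^-3.
[OH-] is not negligible relative to C₀; solve [OH-]² + 0.0015·[OH-] − 0.000106 = 0.
[OH-] = (−Kb + √(Kb² + 4·Kb·C₀))/2 = 9.59 × 10^-3 M
pOH = 2.02, so pH = 14.00 − pOH = 11.98

pH = 11.98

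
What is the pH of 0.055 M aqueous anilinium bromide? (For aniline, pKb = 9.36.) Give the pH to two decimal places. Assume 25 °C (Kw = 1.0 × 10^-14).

C6H5NH3+ is the conjugate acid of the weak base C6H5NH2.
Kb = 10^(−9.36) = 4.37 × 10^-10
Ka = Kw/Kb = 1.0×10^-14 / 4.37 × 10^-10 = 2.29 × 10^-5
From the ICE table, Ka = x²/(0.055 − x) = 2.29 × 10^-5.
Neglecting x in the denominator: x = √(2.29 × 10^-5 × 0.055) = 1.12 × 10^-3 M
pH = −log(1.12 × 10^-3) = 2.95

pH = 2.95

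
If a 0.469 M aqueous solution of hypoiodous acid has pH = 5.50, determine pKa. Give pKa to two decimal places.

pKa = 10.67

[H+] = 10^(-5.50) = 3.16 × 10^-6 M
At equilibrium [HA] = 0.469 − 3.16 × 10^-6 = 4.69 × 10^-1 M
Ka = [H+][A-]/[HA] = (3.16 × 10^-6)² / 4.69 × 10^-1 = 2.13 × 10^-11
pKa = -log(2.13 × 10^-11) = 10.67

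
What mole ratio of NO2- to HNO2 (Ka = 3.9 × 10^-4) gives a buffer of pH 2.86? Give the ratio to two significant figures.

ratio = 0.28

pKa = -log(3.9 × 10^-4) = 3.409
pH = pKa + log(r) ⇒ log(r) = 2.86 − 3.409 = -0.549
r = [NO2-]/[HNO2] = 10^(-0.549) = 0.282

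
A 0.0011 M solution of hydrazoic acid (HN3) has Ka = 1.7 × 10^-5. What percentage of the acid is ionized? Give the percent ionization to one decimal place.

11.7%

HN3 ⇌ N3- + H+; let x = [H+] at equilibrium.
Solve x² + 1.7e-05x − 1.87e-08 = 0 → x = 1.29 × 10^-4 M
% ionization = x/C₀ × 100% = 1.29 × 10^-4/0.0011 × 100% = 11.7%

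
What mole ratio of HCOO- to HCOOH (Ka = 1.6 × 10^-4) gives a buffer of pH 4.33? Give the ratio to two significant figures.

ratio = 3.4

pKa = -log(1.6 × 10^-4) = 3.796
pH = pKa + log(r) ⇒ log(r) = 4.33 − 3.796 = +0.534
r = [HCOO-]/[HCOOH] = 10^(+0.534) = 3.42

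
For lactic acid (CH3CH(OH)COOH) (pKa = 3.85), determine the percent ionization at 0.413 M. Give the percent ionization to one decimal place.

1.8%

CH3CH(OH)COOH ⇌ CH3CH(OH)COO- + H+; let x = [H+] at equilibrium.
Ka = 10^(−3.85) = 1.41 × 10^-4
x ≈ √(Ka·C₀) = √(1.41 × 10^-4 × 0.413) = 7.63 × 10^-3 M
Fraction ionized = 7.63 × 10^-3 / 0.413 = 0.0185 → 1.8%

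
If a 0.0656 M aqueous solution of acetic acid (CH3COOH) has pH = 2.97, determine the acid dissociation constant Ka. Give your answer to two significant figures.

[H+] = 10^(-2.97) = 1.07 × 10^-3 M
At equilibrium [HA] = 0.0656 − 1.07 × 10^-3 = 6.45 × 10^-2 M
Ka = [H+][A-]/[HA] = (1.07 × 10^-3)² / 6.45 × 10^-2 = 1.8 × 10^-5

Ka = 1.8 × 10^-5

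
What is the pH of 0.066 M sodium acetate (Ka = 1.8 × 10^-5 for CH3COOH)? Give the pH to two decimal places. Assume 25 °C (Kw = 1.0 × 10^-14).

pH = 8.78

CH3COO- is the conjugate base of the weak acid CH3COOH.
Kb = Kw/Ka = 1.0×10^-14 / 1.8 × 10^-5 = 5.56 × 10^-10
From the ICE table, Kb = [OH-]²/(0.066 − [OH-]) = 5.56 × 10^-10.
Neglecting [OH-] in the denominator: [OH-] = √(5.56 × 10^-10 × 0.066) = 6.06 × 10^-6 M
([OH-]/C₀ = 0.0092% < 5%, so the approximation holds.)
pOH = 5.22, so pH = 14.00 − pOH = 8.78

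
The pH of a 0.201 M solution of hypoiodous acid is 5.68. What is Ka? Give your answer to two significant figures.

[H+] = 10^(-5.68) = 2.09 × 10^-6 M
At equilibrium [HA] = 0.201 − 2.09 × 10^-6 = 2.01 × 10^-1 M
Ka = [H+][A-]/[HA] = (2.09 × 10^-6)² / 2.01 × 10^-1 = 2.2 × 10^-11

Ka = 2.2 × 10^-11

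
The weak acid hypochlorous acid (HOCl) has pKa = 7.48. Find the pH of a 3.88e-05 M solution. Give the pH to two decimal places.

HOCl ⇌ OCl- + H+
Ka = 10^(−7.48) = 3.31 × 10^-8
Ka = x²/(3.88e-05 − x) = 3.31 × 10^-8
Neglecting x in the denominator: x = √(3.31 × 10^-8 × 3.88e-05) = 1.13 × 10^-6 M
Check: 2.9% ionized — well under 5%, approximation valid.
pH = −log(1.13 × 10^-6) = 5.95

pH = 5.95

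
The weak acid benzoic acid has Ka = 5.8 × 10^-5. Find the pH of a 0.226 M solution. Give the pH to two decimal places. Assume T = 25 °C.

pH = 2.44

C6H5COOH ⇌ C6H5COO- + H+
From the ICE table, Ka = [H+]²/(0.226 − [H+]) = 5.8 × 10^-5.
Since Ka ≪ C₀, [H+] ≈ √(Ka·C₀) = 3.62 × 10^-3 M.
pH = −log(3.62 × 10^-3) = 2.44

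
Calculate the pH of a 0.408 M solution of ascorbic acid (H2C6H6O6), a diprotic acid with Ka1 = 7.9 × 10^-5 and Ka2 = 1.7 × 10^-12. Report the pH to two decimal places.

pH = 2.25

Ka1 ≫ Ka2, so treat the first dissociation as the only significant source of H+.
Ka1 = x²/(0.408 − x) = 7.9 × 10^-5
x ≈ √(7.9 × 10^-5 × 0.408) = 5.68 × 10^-3 M
pH = −log(5.68 × 10^-3) = 2.25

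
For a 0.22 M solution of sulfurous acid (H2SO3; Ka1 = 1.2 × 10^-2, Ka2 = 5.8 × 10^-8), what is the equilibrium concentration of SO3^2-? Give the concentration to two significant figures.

5.8 × 10^-8 M

First ionization gives [H+] ≈ [HSO3-] = 4.57 × 10^-2 M.
Second step: Ka2 = [H+][SO3^2-]/[HSO3-] ≈ [SO3^2-] (since [H+] ≈ [HSO3-]).
So [SO3^2-] ≈ Ka2.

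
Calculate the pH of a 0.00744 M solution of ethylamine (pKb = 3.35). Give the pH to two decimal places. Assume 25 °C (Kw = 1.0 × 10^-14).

pH = 11.21

C2H5NH2 + H2O ⇌ C2H5NH3+ + OH-
Kb = 10^(−3.35) = 4.47 × 10^-4
From the ICE table, Kb = x²/(0.00744 − x) = 4.47 × 10^-4.
x is not negligible relative to C₀; solve x² + 0.000447·x − 3.33e-06 = 0.
x = [−0.000447 + √(0.000447² + 1.33e-05)]/2 = 1.61 × 10^-3 M
pOH = 2.79, so pH = 14.00 − pOH = 11.21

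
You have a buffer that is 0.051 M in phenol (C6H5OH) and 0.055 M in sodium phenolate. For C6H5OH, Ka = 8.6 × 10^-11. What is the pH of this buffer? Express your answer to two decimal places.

pKa = −log(8.6 × 10^-11) = 10.066
Using pH = pKa + log([base]/[acid]) with [base]/[acid] = 0.055/0.051:
pH = 10.066 + (+0.033) = 10.10

pH = 10.10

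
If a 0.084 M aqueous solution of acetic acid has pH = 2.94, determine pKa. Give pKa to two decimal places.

[H+] = 10^(-2.94) = 1.15 × 10^-3 M
At equilibrium [HA] = 0.084 − 1.15 × 10^-3 = 8.29 × 10^-2 M
Ka = [H+][A-]/[HA] = (1.15 × 10^-3)² / 8.29 × 10^-2 = 1.60 × 10^-5
pKa = -log(1.60 × 10^-5) = 4.80

pKa = 4.80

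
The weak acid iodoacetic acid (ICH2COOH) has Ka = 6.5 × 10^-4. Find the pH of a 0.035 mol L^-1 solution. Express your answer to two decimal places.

pH = 2.35

ICH2COOH ⇌ ICH2COO- + H+
From the ICE table, Ka = [H+]²/(0.035 − [H+]) = 6.5 × 10^-4.
The 5% rule fails; solving [H+]² + Ka·[H+] − Ka·C₀ = 0 exactly:
[H+] = (−Ka + √(Ka² + 4·Ka·C₀))/2 = 4.46 × 10^-3 M
pH = −log(4.46 × 10^-3) = 2.35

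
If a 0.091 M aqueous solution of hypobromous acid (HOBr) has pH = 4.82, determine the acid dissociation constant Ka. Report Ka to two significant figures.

Ka = 2.5 × 10^-9

[H+] = 10^(-4.82) = 1.51 × 10^-5 M
At equilibrium [HA] = 0.091 − 1.51 × 10^-5 = 9.10 × 10^-2 M
Ka = [H+][A-]/[HA] = (1.51 × 10^-5)² / 9.10 × 10^-2 = 2.5 × 10^-9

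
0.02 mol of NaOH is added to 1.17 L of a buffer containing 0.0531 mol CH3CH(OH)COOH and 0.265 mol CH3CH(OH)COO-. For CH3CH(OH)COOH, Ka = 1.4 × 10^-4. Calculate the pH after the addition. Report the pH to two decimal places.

pH = 4.79

OH- converts CH3CH(OH)COOH to CH3CH(OH)COO-: CH3CH(OH)COOH → 0.0331 mol, CH3CH(OH)COO- → 0.285 mol.
pKa = −log(1.4 × 10^-4) = 3.854
pH = pKa + log([A⁻]/[HA]) = 3.854 + log(0.285/0.0331) = 3.854 +0.935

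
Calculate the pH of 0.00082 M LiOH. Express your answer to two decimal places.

LiOH is a strong base; [OH-] = 0.00082 M.
pOH = -log(0.00082) = 3.09
pH = 14.00 - 3.09 = 10.91

pH = 10.91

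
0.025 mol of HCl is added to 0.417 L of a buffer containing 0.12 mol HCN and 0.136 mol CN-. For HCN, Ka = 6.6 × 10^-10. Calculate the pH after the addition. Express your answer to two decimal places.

Added H+ converts CN- to HCN: HCN → 0.145 mol, CN- → 0.111 mol.
pKa = −log(6.6 × 10^-10) = 9.180
Henderson–Hasselbalch with mole ratio 0.111/0.145: pH = 9.180 + (-0.116)

pH = 9.06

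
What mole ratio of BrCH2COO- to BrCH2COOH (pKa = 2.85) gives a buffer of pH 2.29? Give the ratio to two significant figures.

pH = pKa + log(r) ⇒ log(r) = 2.29 − 2.85 = -0.56
r = [BrCH2COO-]/[BrCH2COOH] = 10^(-0.56) = 0.275

ratio = 0.28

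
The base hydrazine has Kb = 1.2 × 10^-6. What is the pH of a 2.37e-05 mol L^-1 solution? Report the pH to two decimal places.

N2H4 + H2O ⇌ N2H5+ + OH-
Kb = x²/(2.37e-05 − x) = 1.2 × 10^-6
x is not negligible relative to C₀; solve x² + 1.2e-06·x − 2.84e-11 = 0.
x = [−1.2e-06 + √(1.2e-06² + 1.14e-10)]/2 = 4.77 × 10^-6 M
pOH = 5.32, so pH = 14.00 − pOH = 8.68

pH = 8.68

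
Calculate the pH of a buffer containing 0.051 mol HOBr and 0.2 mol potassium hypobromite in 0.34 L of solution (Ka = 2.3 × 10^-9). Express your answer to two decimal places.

pKa = −log(2.3 × 10^-9) = 8.638
Using pH = pKa + log([base]/[acid]) with [base]/[acid] = 0.2/0.051:
pH = 8.638 + (+0.593) = 9.23

pH = 9.23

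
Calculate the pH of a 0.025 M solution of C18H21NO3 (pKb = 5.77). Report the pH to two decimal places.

pH = 10.31

C18H21NO3 + H2O ⇌ C18H22NO3+ + OH-
Kb = 10^(−5.77) = 1.70 × 10^-6
From the ICE table, Kb = x²/(0.025 − x) = 1.70 × 10^-6.
Assume x ≪ 0.025: x ≈ √(1.70 × 10^-6 × 0.025) = 2.06 × 10^-4 M
Check: 0.82% ionized — well under 5%, approximation valid.
pOH = 3.69, so pH = 14.00 − pOH = 10.31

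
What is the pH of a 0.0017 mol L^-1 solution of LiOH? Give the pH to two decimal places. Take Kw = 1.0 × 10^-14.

pH = 11.23

LiOH is a strong base; [OH-] = 0.0017 M.
pOH = -log(0.0017) = 2.77
pH = 14.00 - 2.77 = 11.23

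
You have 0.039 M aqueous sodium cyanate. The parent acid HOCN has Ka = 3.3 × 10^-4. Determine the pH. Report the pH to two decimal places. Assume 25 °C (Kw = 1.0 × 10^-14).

OCN- is the conjugate base of the weak acid HOCN.
Kb = Kw/Ka = 1.0×10^-14 / 3.3 × 10^-4 = 3.03 × 10^-11
Kb = x²/(0.039 − x) = 3.03 × 10^-11
Since Kb ≪ C₀, x ≈ √(Kb·C₀) = 1.09 × 10^-6 M.
pOH = −log(1.09 × 10^-6) = 5.96; pH = 14.00 − 5.96 = 8.04

pH = 8.04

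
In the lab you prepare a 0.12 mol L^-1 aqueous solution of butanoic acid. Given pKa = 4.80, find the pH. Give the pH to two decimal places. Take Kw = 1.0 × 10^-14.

CH3(CH2)2COOH ⇌ CH3(CH2)2COO- + H+
Ka = 10^(−4.80) = 1.58 × 10^-5
Ka = [H+]²/(0.12 − [H+]) = 1.58 × 10^-5
Assume [H+] ≪ 0.12: [H+] ≈ √(1.58 × 10^-5 × 0.12) = 1.38 × 10^-3 M
([H+]/C₀ = 1.1% < 5%, so the approximation holds.)
pH = −log[H+] = −log(1.38 × 10^-3) = 2.86

pH = 2.86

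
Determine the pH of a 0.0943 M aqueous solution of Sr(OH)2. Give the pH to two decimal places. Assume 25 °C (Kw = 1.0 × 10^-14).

Sr(OH)2 is a strong base (each formula unit releases 2 OH-); [OH-] = 0.189 M.
pOH = -log(0.189) = 0.72
pH = 14.00 - 0.72 = 13.28

pH = 13.28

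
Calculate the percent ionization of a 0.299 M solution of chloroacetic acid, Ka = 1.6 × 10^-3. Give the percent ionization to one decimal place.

7.1%

ClCH2COOH ⇌ ClCH2COO- + H+; let x = [H+] at equilibrium.
Ka = x²/(C₀ − x); solving the quadratic gives x = 2.11 × 10^-2 M.
% ionization = x/C₀ × 100% = 2.11 × 10^-2/0.299 × 100% = 7.1%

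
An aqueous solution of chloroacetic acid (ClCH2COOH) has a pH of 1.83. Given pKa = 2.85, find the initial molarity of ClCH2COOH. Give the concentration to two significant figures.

C₀ = 1.7 × 10^-1 M

[H+] = 10^(-1.83) = 1.48 × 10^-2 M = x
Ka = 10^(−2.85) = 1.41 × 10^-3
Ka = x²/(C₀ − x) ⇒ C₀ = x + x²/Ka
C₀ = 1.48 × 10^-2 + (1.48 × 10^-2)²/(1.41 × 10^-3) = 1.70 × 10^-1 M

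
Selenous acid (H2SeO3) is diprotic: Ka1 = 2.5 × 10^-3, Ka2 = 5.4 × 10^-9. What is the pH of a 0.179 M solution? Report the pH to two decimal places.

pH = 1.70

Since Ka1 ≫ Ka2, the first ionization dominates [H+].
Ka1 = x²/(0.179 − x) = 2.5 × 10^-3
Solving the quadratic: x = (−Ka1 + √(Ka1² + 4·Ka1·C₀))/2 = 1.99 × 10^-2 M
pH = −log(1.99 × 10^-2) = 1.70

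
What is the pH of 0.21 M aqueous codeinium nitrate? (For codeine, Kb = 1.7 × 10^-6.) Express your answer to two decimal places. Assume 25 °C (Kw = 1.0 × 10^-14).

pH = 4.45

C18H22NO3+ is the conjugate acid of the weak base C18H21NO3.
Ka = Kw/Kb = 1.0×10^-14 / 1.7 × 10^-6 = 5.88 × 10^-9
Ka = [H+]²/(0.21 − [H+]) = 5.88 × 10^-9
Neglecting [H+] in the denominator: [H+] = √(5.88 × 10^-9 × 0.21) = 3.51 × 10^-5 M
Check: 0.017% ionized — well under 5%, approximation valid.
pH = −log(3.51 × 10^-5) = 4.45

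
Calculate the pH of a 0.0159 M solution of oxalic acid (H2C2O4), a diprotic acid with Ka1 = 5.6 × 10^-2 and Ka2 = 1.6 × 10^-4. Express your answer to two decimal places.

pH = 1.89

Ka1 ≫ Ka2, so treat the first dissociation as the only significant source of H+.
Ka1 = x²/(0.0159 − x) = 5.6 × 10^-2
Solving the quadratic: x = (−Ka1 + √(Ka1² + 4·Ka1·C₀))/2 = 1.29 × 10^-2 M
pH = −log(1.29 × 10^-2) = 1.89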